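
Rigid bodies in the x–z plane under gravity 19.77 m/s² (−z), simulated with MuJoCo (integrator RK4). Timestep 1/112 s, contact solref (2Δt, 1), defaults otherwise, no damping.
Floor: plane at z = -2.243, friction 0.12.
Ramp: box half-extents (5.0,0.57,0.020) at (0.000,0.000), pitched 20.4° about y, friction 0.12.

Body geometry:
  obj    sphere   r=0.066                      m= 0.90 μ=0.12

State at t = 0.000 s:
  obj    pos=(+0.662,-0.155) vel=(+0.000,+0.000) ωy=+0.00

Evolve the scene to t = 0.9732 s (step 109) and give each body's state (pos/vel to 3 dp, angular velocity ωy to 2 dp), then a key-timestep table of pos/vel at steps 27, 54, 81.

State at t = 0.9732 s:
  obj    pos=(+2.848,-0.967) vel=(+4.491,-1.670) ωy=+72.54

Key-timestep trajectory:
   step    t(s)  obj.x    obj.z    obj.vx   obj.vz 
     27  0.2411   +0.796  -0.204  +1.113  -0.414
     54  0.4821   +1.199  -0.354  +2.225  -0.828
     81  0.7232   +1.869  -0.603  +3.337  -1.241


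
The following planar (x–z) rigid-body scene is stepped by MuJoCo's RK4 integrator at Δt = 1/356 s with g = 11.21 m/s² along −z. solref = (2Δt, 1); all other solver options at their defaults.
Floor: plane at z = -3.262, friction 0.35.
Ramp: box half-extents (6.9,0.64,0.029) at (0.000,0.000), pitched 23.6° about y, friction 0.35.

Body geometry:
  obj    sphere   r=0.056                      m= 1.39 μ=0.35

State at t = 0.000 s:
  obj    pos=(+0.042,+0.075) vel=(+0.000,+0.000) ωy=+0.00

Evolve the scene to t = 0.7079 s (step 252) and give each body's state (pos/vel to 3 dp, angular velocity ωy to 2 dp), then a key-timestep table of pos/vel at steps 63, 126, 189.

State at t = 0.7079 s:
  obj    pos=(+0.778,-0.247) vel=(+2.079,-0.908) ωy=+40.51

Key-timestep trajectory:
   step    t(s)  obj.x    obj.z    obj.vx   obj.vz 
     63  0.1770   +0.088  +0.054  +0.520  -0.227
    126  0.3539   +0.226  -0.006  +1.040  -0.454
    189  0.5309   +0.456  -0.106  +1.560  -0.681


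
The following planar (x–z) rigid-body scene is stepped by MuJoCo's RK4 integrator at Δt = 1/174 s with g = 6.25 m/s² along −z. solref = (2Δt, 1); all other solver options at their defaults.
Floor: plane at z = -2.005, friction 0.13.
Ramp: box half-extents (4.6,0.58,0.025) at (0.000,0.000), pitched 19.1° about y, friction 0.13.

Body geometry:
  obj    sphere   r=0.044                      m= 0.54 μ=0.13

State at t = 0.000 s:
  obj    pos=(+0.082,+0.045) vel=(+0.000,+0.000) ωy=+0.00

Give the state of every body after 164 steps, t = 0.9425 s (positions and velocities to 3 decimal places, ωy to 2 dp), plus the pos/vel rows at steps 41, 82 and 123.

State at t = 0.9425 s:
  obj    pos=(+0.695,-0.168) vel=(+1.301,-0.451) ωy=+31.28

Key-timestep trajectory:
   step    t(s)  obj.x    obj.z    obj.vx   obj.vz 
     41  0.2356   +0.120  +0.031  +0.325  -0.113
     82  0.4713   +0.235  -0.008  +0.651  -0.225
    123  0.7069   +0.427  -0.075  +0.976  -0.338


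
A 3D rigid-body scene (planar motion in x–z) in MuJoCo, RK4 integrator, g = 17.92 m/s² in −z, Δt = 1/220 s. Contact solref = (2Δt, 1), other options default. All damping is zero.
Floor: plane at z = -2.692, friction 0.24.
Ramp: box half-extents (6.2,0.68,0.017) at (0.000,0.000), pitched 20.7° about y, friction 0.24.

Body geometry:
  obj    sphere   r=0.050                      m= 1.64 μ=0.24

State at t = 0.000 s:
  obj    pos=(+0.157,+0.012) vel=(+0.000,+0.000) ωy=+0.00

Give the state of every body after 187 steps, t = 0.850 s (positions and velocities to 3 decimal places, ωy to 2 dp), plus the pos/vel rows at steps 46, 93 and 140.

State at t = 0.850 s:
  obj    pos=(+1.686,-0.566) vel=(+3.598,-1.359) ωy=+76.90

Key-timestep trajectory:
   step    t(s)  obj.x    obj.z    obj.vx   obj.vz 
     46  0.2091   +0.250  -0.023  +0.885  -0.334
     93  0.4227   +0.535  -0.131  +1.789  -0.676
    140  0.6364   +1.014  -0.312  +2.693  -1.018


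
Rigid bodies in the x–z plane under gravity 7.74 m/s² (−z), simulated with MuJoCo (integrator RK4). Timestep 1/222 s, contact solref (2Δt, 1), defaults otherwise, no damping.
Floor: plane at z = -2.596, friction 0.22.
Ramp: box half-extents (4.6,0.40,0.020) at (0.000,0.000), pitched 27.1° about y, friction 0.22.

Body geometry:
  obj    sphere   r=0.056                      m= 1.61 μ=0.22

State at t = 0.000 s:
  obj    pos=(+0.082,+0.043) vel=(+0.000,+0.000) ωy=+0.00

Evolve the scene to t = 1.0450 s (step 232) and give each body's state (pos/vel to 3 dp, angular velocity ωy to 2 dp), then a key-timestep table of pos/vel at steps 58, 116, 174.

State at t = 1.0450 s:
  obj    pos=(+1.307,-0.583) vel=(+2.343,-1.199) ωy=+46.99

Key-timestep trajectory:
   step    t(s)  obj.x    obj.z    obj.vx   obj.vz 
     58  0.2613   +0.159  +0.004  +0.586  -0.300
    116  0.5225   +0.388  -0.113  +1.172  -0.600
    174  0.7838   +0.771  -0.309  +1.757  -0.899


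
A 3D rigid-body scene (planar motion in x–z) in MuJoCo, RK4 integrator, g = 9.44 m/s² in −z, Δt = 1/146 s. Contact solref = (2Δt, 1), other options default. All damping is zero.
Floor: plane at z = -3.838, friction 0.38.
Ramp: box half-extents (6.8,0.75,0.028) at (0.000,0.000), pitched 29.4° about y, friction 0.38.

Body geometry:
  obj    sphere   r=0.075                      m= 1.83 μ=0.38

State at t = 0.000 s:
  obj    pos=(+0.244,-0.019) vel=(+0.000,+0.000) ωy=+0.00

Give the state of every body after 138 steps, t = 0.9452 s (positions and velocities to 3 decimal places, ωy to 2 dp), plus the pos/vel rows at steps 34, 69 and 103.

State at t = 0.9452 s:
  obj    pos=(+1.532,-0.745) vel=(+2.726,-1.536) ωy=+41.71

Key-timestep trajectory:
   step    t(s)  obj.x    obj.z    obj.vx   obj.vz 
     34  0.2329   +0.322  -0.063  +0.672  -0.378
     69  0.4726   +0.566  -0.201  +1.363  -0.768
    103  0.7055   +0.962  -0.424  +2.035  -1.146


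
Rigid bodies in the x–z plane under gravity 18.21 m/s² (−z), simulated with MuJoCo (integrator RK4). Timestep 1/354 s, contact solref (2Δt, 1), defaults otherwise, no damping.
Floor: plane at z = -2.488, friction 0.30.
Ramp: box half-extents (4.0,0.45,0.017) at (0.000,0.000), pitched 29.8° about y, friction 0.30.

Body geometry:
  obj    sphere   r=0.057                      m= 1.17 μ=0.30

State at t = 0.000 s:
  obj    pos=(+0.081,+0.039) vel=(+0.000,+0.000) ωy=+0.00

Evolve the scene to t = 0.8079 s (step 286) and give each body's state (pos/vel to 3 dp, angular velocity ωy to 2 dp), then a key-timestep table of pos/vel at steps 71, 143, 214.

State at t = 0.8079 s:
  obj    pos=(+1.912,-1.010) vel=(+4.532,-2.596) ωy=+91.61

Key-timestep trajectory:
   step    t(s)  obj.x    obj.z    obj.vx   obj.vz 
     71  0.2006   +0.194  -0.026  +1.125  -0.644
    143  0.4040   +0.539  -0.223  +2.266  -1.298
    214  0.6045   +1.106  -0.548  +3.391  -1.942


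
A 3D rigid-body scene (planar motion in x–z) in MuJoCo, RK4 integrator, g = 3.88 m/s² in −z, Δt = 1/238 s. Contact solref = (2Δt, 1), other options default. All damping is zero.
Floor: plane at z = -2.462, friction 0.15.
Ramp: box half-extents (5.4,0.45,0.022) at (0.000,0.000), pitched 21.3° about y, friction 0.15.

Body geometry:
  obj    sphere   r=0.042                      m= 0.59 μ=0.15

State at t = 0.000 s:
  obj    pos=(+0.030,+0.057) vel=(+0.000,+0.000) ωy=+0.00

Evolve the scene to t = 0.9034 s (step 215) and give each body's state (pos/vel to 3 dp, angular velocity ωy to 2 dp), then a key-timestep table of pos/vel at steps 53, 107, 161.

State at t = 0.9034 s:
  obj    pos=(+0.413,-0.092) vel=(+0.847,-0.330) ωy=+21.65

Key-timestep trajectory:
   step    t(s)  obj.x    obj.z    obj.vx   obj.vz 
     53  0.2227   +0.053  +0.048  +0.209  -0.081
    107  0.4496   +0.125  +0.020  +0.422  -0.164
    161  0.6765   +0.245  -0.027  +0.635  -0.247


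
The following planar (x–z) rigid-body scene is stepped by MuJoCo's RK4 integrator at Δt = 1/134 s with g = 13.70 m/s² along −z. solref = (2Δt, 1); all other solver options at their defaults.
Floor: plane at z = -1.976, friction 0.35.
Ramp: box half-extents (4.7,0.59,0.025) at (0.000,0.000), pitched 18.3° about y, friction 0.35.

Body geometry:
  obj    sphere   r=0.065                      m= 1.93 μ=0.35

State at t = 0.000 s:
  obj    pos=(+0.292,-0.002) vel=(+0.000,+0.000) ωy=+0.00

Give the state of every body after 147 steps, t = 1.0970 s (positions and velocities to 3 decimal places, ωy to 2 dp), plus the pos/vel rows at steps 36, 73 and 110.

State at t = 1.0970 s:
  obj    pos=(+2.048,-0.582) vel=(+3.200,-1.058) ωy=+51.85

Key-timestep trajectory:
   step    t(s)  obj.x    obj.z    obj.vx   obj.vz 
     36  0.2687   +0.397  -0.037  +0.784  -0.259
     73  0.5448   +0.725  -0.145  +1.589  -0.526
    110  0.8209   +1.275  -0.327  +2.395  -0.792


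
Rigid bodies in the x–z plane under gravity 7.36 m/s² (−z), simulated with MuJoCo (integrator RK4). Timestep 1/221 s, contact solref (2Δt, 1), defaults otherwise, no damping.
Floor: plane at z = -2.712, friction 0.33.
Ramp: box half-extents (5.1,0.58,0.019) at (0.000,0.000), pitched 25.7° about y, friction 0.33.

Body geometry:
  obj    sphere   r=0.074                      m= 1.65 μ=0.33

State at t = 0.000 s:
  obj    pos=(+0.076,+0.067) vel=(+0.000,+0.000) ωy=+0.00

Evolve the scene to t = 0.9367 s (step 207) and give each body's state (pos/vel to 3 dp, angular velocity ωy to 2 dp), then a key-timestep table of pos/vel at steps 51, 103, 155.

State at t = 0.9367 s:
  obj    pos=(+0.977,-0.367) vel=(+1.924,-0.926) ωy=+28.85

Key-timestep trajectory:
   step    t(s)  obj.x    obj.z    obj.vx   obj.vz 
     51  0.2308   +0.131  +0.040  +0.474  -0.228
    103  0.4661   +0.299  -0.041  +0.958  -0.461
    155  0.7014   +0.581  -0.177  +1.441  -0.693


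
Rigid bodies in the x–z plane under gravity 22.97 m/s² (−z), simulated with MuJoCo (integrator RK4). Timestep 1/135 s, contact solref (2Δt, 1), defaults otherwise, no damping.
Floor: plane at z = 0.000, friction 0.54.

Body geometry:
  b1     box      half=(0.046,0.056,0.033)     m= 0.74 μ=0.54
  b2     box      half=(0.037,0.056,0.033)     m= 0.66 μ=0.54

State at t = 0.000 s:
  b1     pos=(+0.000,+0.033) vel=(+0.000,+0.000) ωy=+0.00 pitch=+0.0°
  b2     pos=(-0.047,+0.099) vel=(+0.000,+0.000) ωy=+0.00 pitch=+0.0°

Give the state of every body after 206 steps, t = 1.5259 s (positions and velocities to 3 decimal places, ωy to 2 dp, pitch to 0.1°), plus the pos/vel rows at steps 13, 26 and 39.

State at t = 1.5259 s:
  b1     pos=(+0.000,+0.033) vel=(+0.000,+0.000) ωy=+0.00 pitch=+0.0°
  b2     pos=(-0.089,+0.037) vel=(+0.000,+0.000) ωy=+0.00 pitch=-90.0°

Key-timestep trajectory:
   step    t(s)  b1.x    b1.z    b1.vx   b1.vz   b2.x    b2.z    b2.vx   b2.vz 
     13  0.0963   +0.000  +0.033  +0.000  +0.001   -0.049  +0.099  -0.065  -0.004
     26  0.1926   +0.000  +0.033  +0.001  +0.000   -0.067  +0.091  -0.358  -0.287
     39  0.2889   +0.000  +0.033  +0.000  +0.000   -0.091  +0.033  +0.072  +0.168


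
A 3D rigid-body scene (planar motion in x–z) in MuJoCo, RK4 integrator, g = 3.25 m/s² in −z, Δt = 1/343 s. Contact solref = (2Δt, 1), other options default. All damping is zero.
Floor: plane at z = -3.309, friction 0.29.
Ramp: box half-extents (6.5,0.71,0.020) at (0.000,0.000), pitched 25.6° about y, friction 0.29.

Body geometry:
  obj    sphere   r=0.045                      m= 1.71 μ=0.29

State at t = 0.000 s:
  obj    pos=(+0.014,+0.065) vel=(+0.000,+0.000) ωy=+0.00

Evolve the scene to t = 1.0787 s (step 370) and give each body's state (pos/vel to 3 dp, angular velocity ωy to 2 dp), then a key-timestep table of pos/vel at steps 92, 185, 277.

State at t = 1.0787 s:
  obj    pos=(+0.540,-0.187) vel=(+0.976,-0.468) ωy=+24.04

Key-timestep trajectory:
   step    t(s)  obj.x    obj.z    obj.vx   obj.vz 
     92  0.2682   +0.047  +0.050  +0.243  -0.116
    185  0.5394   +0.146  +0.002  +0.488  -0.234
    277  0.8076   +0.309  -0.076  +0.731  -0.350


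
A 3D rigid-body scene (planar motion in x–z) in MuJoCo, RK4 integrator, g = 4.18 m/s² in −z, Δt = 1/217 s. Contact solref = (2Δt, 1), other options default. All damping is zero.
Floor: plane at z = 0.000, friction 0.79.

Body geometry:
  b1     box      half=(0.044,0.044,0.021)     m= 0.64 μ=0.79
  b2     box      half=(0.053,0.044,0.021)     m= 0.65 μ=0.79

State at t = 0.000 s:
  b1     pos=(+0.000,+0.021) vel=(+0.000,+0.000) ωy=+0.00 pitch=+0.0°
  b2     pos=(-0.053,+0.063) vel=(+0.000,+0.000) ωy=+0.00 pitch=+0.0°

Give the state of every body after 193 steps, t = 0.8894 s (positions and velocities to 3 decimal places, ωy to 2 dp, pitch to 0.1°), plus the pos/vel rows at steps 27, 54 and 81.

State at t = 0.8894 s:
  b1     pos=(+0.000,+0.021) vel=(+0.000,+0.000) ωy=+0.00 pitch=+0.0°
  b2     pos=(-0.065,+0.051) vel=(+0.000,+0.000) ωy=+0.01 pitch=-42.8°

Key-timestep trajectory:
   step    t(s)  b1.x    b1.z    b1.vx   b1.vz   b2.x    b2.z    b2.vx   b2.vz 
     27  0.1244   +0.000  +0.021  +0.000  +0.000   -0.057  +0.061  -0.063  -0.043
     54  0.2488   +0.000  +0.021  +0.000  +0.000   -0.067  +0.052  -0.062  +0.069
     81  0.3733   +0.000  +0.021  +0.000  +0.000   -0.068  +0.053  +0.056  -0.023


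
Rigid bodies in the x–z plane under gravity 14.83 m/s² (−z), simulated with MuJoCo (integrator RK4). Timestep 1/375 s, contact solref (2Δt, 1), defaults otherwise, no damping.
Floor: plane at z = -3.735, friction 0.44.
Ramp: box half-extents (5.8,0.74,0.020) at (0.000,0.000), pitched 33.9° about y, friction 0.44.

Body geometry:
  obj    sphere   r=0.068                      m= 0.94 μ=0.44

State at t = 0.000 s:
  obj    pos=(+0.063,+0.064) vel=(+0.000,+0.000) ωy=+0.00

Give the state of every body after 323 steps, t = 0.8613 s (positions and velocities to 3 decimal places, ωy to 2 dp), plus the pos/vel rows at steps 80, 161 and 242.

State at t = 0.8613 s:
  obj    pos=(+1.882,-1.159) vel=(+4.224,-2.838) ωy=+74.83

Key-timestep trajectory:
   step    t(s)  obj.x    obj.z    obj.vx   obj.vz 
     80  0.2133   +0.175  -0.011  +1.046  -0.703
    161  0.4293   +0.515  -0.240  +2.105  -1.415
    242  0.6453   +1.084  -0.622  +3.165  -2.127


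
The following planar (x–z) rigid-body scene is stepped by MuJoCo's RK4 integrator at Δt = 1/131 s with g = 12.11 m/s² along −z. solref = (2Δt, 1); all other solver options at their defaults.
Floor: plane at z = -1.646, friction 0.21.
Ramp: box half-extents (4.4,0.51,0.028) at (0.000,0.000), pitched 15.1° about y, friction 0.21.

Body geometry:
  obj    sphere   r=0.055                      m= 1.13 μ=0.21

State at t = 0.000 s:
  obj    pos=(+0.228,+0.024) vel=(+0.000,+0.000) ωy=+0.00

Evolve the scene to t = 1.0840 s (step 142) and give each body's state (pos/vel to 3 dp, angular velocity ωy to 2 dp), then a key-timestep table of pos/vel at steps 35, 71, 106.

State at t = 1.0840 s:
  obj    pos=(+1.506,-0.320) vel=(+2.358,-0.636) ωy=+44.40

Key-timestep trajectory:
   step    t(s)  obj.x    obj.z    obj.vx   obj.vz 
     35  0.2672   +0.306  +0.003  +0.581  -0.157
     71  0.5420   +0.548  -0.062  +1.179  -0.318
    106  0.8092   +0.940  -0.168  +1.760  -0.475


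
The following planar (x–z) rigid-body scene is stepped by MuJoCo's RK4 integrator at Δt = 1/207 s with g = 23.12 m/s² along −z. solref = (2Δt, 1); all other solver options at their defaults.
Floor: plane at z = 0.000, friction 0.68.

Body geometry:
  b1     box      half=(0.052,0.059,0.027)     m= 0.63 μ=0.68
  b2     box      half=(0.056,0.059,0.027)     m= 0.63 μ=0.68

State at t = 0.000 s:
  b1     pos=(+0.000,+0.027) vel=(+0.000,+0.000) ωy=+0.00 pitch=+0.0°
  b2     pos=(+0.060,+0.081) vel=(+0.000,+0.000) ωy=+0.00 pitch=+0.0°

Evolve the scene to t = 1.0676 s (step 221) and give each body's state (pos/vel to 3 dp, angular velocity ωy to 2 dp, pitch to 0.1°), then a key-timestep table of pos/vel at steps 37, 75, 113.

State at t = 1.0676 s:
  b1     pos=(+0.000,+0.027) vel=(+0.000,+0.000) ωy=+0.00 pitch=+0.0°
  b2     pos=(+0.115,+0.056) vel=(+0.000,+0.000) ωy=+0.00 pitch=+90.0°

Key-timestep trajectory:
   step    t(s)  b1.x    b1.z    b1.vx   b1.vz   b2.x    b2.z    b2.vx   b2.vz 
     37  0.1787   +0.000  +0.027  +0.000  +0.000   +0.101  +0.061  +0.429  -0.124
     75  0.3623   +0.000  +0.027  +0.000  +0.000   +0.135  +0.062  -0.055  -0.007
    113  0.5459   +0.000  +0.027  +0.000  +0.000   +0.112  +0.057  +0.205  -0.085


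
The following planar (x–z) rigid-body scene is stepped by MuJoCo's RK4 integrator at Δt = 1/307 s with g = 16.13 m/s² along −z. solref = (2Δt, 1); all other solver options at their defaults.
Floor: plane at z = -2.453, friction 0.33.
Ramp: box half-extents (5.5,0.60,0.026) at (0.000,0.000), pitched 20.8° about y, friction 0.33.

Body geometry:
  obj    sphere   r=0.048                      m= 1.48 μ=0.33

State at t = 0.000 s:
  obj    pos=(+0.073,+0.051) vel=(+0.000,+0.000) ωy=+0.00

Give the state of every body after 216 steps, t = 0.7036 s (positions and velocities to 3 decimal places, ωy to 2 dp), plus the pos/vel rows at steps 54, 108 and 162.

State at t = 0.7036 s:
  obj    pos=(+1.020,-0.308) vel=(+2.691,-1.022) ωy=+59.96

Key-timestep trajectory:
   step    t(s)  obj.x    obj.z    obj.vx   obj.vz 
     54  0.1759   +0.132  +0.029  +0.673  -0.256
    108  0.3518   +0.310  -0.039  +1.346  -0.511
    162  0.5277   +0.606  -0.151  +2.018  -0.767


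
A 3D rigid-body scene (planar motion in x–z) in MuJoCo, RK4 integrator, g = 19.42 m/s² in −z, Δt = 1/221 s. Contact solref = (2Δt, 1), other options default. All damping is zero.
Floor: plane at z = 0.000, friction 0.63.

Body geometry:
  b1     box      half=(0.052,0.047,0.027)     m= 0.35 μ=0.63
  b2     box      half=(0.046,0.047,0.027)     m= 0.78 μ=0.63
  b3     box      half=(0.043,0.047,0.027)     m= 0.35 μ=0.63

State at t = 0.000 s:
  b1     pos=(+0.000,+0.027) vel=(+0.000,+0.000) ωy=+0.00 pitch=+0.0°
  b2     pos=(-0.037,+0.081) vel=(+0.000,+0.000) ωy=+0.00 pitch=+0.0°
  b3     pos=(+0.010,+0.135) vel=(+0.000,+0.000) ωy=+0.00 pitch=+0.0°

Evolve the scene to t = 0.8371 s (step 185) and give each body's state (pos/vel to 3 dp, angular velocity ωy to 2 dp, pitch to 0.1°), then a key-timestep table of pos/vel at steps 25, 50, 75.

State at t = 0.8371 s:
  b1     pos=(+0.000,+0.027) vel=(+0.000,+0.000) ωy=+0.00 pitch=+0.0°
  b2     pos=(-0.037,+0.081) vel=(+0.000,+0.000) ωy=+0.00 pitch=-0.1°
  b3     pos=(+0.115,+0.027) vel=(+0.000,+0.000) ωy=+0.00 pitch=+180.0°

Key-timestep trajectory:
   step    t(s)  b1.x    b1.z    b1.vx   b1.vz   b2.x    b2.z    b2.vx   b2.vz   b3.x    b3.z    b3.vx   b3.vz 
     25  0.1131   +0.000  +0.027  +0.000  +0.000   -0.037  +0.081  +0.000  +0.000   +0.013  +0.135  +0.070  -0.010
     50  0.2262   +0.000  +0.027  +0.000  +0.000   -0.037  +0.081  +0.000  +0.000   +0.034  +0.118  +0.308  -0.573
     75  0.3394   +0.000  +0.027  +0.000  +0.000   -0.037  +0.081  +0.000  +0.000   +0.099  +0.062  +0.656  -1.111


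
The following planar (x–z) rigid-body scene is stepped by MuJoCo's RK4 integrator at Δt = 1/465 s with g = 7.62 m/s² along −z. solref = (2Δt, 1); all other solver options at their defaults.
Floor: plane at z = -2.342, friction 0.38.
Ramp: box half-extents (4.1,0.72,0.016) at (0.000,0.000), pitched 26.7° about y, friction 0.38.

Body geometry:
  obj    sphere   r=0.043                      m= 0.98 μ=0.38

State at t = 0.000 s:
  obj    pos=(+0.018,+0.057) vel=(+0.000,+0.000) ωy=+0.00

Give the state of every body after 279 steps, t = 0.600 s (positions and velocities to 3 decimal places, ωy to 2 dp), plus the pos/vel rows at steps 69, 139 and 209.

State at t = 0.600 s:
  obj    pos=(+0.411,-0.141) vel=(+1.311,-0.659) ωy=+34.12

Key-timestep trajectory:
   step    t(s)  obj.x    obj.z    obj.vx   obj.vz 
     69  0.1484   +0.042  +0.045  +0.324  -0.163
    139  0.2989   +0.116  +0.008  +0.653  -0.329
    209  0.4495   +0.239  -0.054  +0.982  -0.494


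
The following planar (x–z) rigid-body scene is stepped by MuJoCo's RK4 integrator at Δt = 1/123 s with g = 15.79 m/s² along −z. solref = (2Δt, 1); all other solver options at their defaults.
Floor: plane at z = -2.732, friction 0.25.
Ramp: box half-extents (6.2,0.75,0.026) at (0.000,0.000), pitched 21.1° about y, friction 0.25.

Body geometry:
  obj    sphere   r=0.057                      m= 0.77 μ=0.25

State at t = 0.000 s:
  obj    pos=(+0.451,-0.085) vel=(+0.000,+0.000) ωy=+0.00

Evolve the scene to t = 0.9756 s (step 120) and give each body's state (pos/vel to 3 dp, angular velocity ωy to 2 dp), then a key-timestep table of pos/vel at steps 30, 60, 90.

State at t = 0.9756 s:
  obj    pos=(+2.254,-0.781) vel=(+3.696,-1.426) ωy=+69.48

Key-timestep trajectory:
   step    t(s)  obj.x    obj.z    obj.vx   obj.vz 
     30  0.2439   +0.564  -0.129  +0.924  -0.357
     60  0.4878   +0.902  -0.259  +1.848  -0.713
     90  0.7317   +1.465  -0.476  +2.772  -1.070


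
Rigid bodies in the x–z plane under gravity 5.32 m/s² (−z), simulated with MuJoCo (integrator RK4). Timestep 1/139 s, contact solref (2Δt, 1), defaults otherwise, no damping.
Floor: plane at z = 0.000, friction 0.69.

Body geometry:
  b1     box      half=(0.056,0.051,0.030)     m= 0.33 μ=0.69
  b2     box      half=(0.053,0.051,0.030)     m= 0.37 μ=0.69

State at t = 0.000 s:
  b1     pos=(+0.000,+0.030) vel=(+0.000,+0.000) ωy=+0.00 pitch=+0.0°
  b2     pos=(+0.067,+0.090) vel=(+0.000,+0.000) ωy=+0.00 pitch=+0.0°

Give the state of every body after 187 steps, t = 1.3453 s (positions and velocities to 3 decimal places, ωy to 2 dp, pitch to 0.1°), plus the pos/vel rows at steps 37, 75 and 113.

State at t = 1.3453 s:
  b1     pos=(+0.000,+0.030) vel=(+0.000,+0.000) ωy=+0.00 pitch=+0.0°
  b2     pos=(+0.119,+0.053) vel=(+0.000,+0.000) ωy=+0.00 pitch=+90.0°

Key-timestep trajectory:
   step    t(s)  b1.x    b1.z    b1.vx   b1.vz   b2.x    b2.z    b2.vx   b2.vz 
     37  0.2662   +0.000  +0.030  +0.000  +0.000   +0.094  +0.059  +0.245  -0.012
     75  0.5396   +0.000  +0.030  +0.000  +0.000   +0.135  +0.059  -0.004  -0.001
    113  0.8129   +0.000  +0.030  +0.000  +0.000   +0.114  +0.056  +0.023  -0.010


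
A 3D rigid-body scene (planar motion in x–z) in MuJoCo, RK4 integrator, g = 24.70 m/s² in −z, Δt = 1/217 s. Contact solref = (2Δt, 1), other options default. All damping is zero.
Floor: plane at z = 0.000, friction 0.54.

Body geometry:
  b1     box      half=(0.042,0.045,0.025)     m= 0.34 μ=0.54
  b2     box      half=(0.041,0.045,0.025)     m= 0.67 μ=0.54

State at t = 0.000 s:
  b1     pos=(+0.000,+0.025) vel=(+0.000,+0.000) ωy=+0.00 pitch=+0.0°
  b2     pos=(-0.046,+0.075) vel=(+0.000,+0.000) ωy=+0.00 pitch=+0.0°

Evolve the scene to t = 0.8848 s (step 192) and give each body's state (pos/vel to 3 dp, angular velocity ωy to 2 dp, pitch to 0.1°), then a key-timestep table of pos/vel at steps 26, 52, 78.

State at t = 0.8848 s:
  b1     pos=(+0.000,+0.025) vel=(+0.000,+0.000) ωy=+0.00 pitch=+0.0°
  b2     pos=(-0.152,+0.025) vel=(+0.000,+0.000) ωy=+0.00 pitch=+180.0°

Key-timestep trajectory:
   step    t(s)  b1.x    b1.z    b1.vx   b1.vz   b2.x    b2.z    b2.vx   b2.vz 
     26  0.1198   +0.000  +0.025  +0.001  +0.001   -0.063  +0.064  -0.313  -0.462
     52  0.2396   +0.000  +0.025  +0.000  +0.000   -0.106  +0.048  -0.174  -0.019
     78  0.3594   +0.000  +0.025  +0.000  +0.000   -0.135  +0.041  -0.472  -0.271


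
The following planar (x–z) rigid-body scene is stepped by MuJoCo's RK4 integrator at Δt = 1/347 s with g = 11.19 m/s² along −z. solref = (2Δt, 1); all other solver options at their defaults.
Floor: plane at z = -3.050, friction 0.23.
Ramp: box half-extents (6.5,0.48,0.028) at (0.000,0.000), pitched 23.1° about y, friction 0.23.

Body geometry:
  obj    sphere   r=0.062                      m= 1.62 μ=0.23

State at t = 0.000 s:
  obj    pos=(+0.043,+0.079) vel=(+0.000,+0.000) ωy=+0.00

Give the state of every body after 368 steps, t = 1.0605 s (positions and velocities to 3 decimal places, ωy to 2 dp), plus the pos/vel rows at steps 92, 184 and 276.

State at t = 1.0605 s:
  obj    pos=(+1.665,-0.612) vel=(+3.059,-1.305) ωy=+53.63

Key-timestep trajectory:
   step    t(s)  obj.x    obj.z    obj.vx   obj.vz 
     92  0.2651   +0.145  +0.036  +0.765  -0.326
    184  0.5303   +0.449  -0.094  +1.530  -0.652
    276  0.7954   +0.956  -0.310  +2.294  -0.979


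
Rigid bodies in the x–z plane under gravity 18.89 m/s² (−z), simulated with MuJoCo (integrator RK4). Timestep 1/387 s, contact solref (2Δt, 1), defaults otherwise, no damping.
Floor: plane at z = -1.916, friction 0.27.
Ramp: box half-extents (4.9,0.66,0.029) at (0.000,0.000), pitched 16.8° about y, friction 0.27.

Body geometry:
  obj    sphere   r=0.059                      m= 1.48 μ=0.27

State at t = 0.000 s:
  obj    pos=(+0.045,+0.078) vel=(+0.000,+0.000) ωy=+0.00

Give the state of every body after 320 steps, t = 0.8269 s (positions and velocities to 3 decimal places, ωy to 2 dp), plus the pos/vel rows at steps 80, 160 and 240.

State at t = 0.8269 s:
  obj    pos=(+1.321,-0.307) vel=(+3.087,-0.932) ωy=+54.65

Key-timestep trajectory:
   step    t(s)  obj.x    obj.z    obj.vx   obj.vz 
     80  0.2067   +0.125  +0.054  +0.772  -0.233
    160  0.4134   +0.364  -0.018  +1.544  -0.466
    240  0.6202   +0.763  -0.138  +2.315  -0.699


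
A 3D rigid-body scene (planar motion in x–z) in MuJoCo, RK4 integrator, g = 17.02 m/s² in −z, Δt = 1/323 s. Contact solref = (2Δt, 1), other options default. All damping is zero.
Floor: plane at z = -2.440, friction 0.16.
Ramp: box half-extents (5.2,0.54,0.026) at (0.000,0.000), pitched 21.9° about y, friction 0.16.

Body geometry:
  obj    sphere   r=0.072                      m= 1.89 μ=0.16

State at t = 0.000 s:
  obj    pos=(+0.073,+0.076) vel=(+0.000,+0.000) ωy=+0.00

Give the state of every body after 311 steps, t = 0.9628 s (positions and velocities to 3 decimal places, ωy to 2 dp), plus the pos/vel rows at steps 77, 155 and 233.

State at t = 0.9628 s:
  obj    pos=(+2.024,-0.708) vel=(+4.051,-1.629) ωy=+60.63

Key-timestep trajectory:
   step    t(s)  obj.x    obj.z    obj.vx   obj.vz 
     77  0.2384   +0.193  +0.028  +1.003  -0.403
    155  0.4799   +0.558  -0.119  +2.019  -0.812
    233  0.7214   +1.168  -0.364  +3.035  -1.220


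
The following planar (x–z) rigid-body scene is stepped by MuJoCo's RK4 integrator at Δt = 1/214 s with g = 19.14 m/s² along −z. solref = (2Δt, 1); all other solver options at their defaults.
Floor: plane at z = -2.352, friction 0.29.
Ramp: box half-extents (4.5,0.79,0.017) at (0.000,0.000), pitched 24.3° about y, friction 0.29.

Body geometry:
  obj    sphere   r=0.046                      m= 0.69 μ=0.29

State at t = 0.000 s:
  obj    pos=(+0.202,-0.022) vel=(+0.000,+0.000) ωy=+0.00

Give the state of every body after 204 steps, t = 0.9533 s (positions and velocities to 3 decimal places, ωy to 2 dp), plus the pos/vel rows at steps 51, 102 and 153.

State at t = 0.9533 s:
  obj    pos=(+2.532,-1.074) vel=(+4.888,-2.207) ωy=+116.57

Key-timestep trajectory:
   step    t(s)  obj.x    obj.z    obj.vx   obj.vz 
     51  0.2383   +0.348  -0.088  +1.222  -0.552
    102  0.4766   +0.785  -0.285  +2.444  -1.104
    153  0.7150   +1.513  -0.614  +3.666  -1.655


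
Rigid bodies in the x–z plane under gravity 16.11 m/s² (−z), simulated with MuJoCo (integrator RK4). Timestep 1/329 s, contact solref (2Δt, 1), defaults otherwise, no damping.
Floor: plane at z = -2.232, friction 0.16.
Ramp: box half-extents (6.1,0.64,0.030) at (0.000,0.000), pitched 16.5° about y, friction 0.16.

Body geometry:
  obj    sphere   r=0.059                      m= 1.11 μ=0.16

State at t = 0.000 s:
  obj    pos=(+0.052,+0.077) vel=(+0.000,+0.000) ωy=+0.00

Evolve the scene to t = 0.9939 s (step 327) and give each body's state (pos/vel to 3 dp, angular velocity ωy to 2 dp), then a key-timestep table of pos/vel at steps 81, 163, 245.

State at t = 0.9939 s:
  obj    pos=(+1.600,-0.381) vel=(+3.115,-0.923) ωy=+55.05

Key-timestep trajectory:
   step    t(s)  obj.x    obj.z    obj.vx   obj.vz 
     81  0.2462   +0.147  +0.049  +0.772  -0.229
    163  0.4954   +0.437  -0.037  +1.553  -0.460
    245  0.7447   +0.921  -0.180  +2.334  -0.691


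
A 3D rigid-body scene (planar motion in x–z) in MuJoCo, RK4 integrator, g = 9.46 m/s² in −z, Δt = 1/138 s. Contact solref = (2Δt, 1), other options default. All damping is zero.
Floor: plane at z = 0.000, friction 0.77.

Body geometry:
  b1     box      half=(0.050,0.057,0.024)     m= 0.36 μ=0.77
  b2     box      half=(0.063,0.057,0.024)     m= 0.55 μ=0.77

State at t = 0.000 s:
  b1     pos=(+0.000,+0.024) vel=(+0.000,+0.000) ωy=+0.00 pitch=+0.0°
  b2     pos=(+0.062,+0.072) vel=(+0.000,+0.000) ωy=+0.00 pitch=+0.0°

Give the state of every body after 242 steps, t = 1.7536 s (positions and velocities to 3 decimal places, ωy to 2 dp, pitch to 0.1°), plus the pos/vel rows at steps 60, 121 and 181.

State at t = 1.7536 s:
  b1     pos=(-0.001,+0.024) vel=(-0.001,+0.000) ωy=+0.00 pitch=+0.0°
  b2     pos=(+0.074,+0.058) vel=(+0.000,-0.001) ωy=-0.02 pitch=+39.1°

Key-timestep trajectory:
   step    t(s)  b1.x    b1.z    b1.vx   b1.vz   b2.x    b2.z    b2.vx   b2.vz 
     60  0.4348   +0.000  +0.024  -0.001  +0.000   +0.074  +0.059  +0.000  -0.001
    121  0.8768   -0.001  +0.024  -0.001  +0.000   +0.074  +0.059  +0.000  -0.001
    181  1.3116   -0.001  +0.024  -0.001  +0.000   +0.074  +0.059  +0.000  -0.001


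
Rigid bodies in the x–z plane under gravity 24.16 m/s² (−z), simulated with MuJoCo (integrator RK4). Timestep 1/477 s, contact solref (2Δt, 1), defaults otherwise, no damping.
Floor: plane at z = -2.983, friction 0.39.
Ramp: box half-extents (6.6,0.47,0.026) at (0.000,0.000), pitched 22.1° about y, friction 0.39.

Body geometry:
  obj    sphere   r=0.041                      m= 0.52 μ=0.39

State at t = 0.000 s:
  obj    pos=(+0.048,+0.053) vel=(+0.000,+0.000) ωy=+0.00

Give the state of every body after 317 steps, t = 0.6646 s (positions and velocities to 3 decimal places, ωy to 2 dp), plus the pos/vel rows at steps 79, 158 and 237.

State at t = 0.6646 s:
  obj    pos=(+1.376,-0.487) vel=(+3.998,-1.623) ωy=+105.23

Key-timestep trajectory:
   step    t(s)  obj.x    obj.z    obj.vx   obj.vz 
     79  0.1656   +0.130  +0.019  +0.996  -0.405
    158  0.3312   +0.378  -0.081  +1.993  -0.809
    237  0.4969   +0.791  -0.249  +2.989  -1.214


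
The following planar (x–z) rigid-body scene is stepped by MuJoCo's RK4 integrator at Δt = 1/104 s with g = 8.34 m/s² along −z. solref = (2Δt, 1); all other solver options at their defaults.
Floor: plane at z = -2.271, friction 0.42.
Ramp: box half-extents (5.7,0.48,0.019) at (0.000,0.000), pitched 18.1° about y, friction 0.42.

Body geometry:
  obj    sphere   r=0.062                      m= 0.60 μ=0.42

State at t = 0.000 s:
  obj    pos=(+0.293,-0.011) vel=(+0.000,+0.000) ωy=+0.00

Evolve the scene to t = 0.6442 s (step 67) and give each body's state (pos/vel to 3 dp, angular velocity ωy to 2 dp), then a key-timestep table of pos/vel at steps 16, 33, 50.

State at t = 0.6442 s:
  obj    pos=(+0.658,-0.130) vel=(+1.133,-0.370) ωy=+19.22

Key-timestep trajectory:
   step    t(s)  obj.x    obj.z    obj.vx   obj.vz 
     16  0.1538   +0.314  -0.017  +0.271  -0.088
     33  0.3173   +0.382  -0.040  +0.558  -0.182
     50  0.4808   +0.496  -0.077  +0.846  -0.276


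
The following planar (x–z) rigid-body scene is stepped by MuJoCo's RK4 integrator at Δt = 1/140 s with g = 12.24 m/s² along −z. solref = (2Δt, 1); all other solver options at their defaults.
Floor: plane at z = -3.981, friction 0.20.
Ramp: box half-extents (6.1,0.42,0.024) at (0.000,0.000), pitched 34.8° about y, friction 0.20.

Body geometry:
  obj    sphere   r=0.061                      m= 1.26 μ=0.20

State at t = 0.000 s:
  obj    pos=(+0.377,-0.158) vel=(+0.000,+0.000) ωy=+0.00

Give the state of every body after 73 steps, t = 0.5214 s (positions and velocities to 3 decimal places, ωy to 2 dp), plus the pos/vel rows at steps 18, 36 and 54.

State at t = 0.5214 s:
  obj    pos=(+0.934,-0.546) vel=(+2.137,-1.485) ωy=+42.61

Key-timestep trajectory:
   step    t(s)  obj.x    obj.z    obj.vx   obj.vz 
     18  0.1286   +0.411  -0.182  +0.530  -0.365
     36  0.2571   +0.513  -0.253  +1.054  -0.732
     54  0.3857   +0.682  -0.371  +1.581  -1.099


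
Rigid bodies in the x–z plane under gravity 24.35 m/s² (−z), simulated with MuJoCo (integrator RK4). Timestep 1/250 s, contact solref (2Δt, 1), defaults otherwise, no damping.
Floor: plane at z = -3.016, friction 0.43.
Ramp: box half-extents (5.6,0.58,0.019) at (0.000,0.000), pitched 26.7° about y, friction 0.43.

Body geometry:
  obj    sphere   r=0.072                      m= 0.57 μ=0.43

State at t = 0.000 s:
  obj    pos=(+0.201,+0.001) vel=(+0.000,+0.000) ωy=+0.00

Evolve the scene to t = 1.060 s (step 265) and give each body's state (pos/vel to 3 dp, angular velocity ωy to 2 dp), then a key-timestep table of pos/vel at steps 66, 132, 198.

State at t = 1.060 s:
  obj    pos=(+4.123,-1.972) vel=(+7.400,-3.722) ωy=+115.04

Key-timestep trajectory:
   step    t(s)  obj.x    obj.z    obj.vx   obj.vz 
     66  0.2640   +0.444  -0.122  +1.843  -0.927
    132  0.5280   +1.174  -0.489  +3.686  -1.854
    198  0.7920   +2.391  -1.101  +5.529  -2.781


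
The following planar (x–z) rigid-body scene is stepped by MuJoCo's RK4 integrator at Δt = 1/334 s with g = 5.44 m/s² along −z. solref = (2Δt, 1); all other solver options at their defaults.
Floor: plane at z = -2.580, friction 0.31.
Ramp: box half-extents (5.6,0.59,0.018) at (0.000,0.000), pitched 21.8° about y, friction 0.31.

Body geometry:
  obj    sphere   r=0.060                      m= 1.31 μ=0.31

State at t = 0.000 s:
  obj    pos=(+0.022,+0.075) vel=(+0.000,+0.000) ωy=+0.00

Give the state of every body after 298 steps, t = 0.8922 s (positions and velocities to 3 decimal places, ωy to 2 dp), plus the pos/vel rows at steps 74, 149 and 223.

State at t = 0.8922 s:
  obj    pos=(+0.555,-0.138) vel=(+1.195,-0.478) ωy=+21.46

Key-timestep trajectory:
   step    t(s)  obj.x    obj.z    obj.vx   obj.vz 
     74  0.2216   +0.055  +0.062  +0.297  -0.119
    149  0.4461   +0.155  +0.022  +0.598  -0.239
    223  0.6677   +0.321  -0.044  +0.895  -0.358


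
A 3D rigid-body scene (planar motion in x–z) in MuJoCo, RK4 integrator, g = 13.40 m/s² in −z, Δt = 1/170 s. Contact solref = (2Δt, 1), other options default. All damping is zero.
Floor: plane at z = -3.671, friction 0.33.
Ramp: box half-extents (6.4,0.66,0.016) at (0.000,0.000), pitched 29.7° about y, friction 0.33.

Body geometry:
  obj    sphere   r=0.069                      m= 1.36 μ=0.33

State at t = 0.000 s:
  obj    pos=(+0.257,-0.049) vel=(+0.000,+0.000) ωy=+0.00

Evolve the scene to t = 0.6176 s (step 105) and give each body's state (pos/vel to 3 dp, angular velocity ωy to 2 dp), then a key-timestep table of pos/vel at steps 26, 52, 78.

State at t = 0.6176 s:
  obj    pos=(+1.043,-0.497) vel=(+2.544,-1.451) ωy=+42.44

Key-timestep trajectory:
   step    t(s)  obj.x    obj.z    obj.vx   obj.vz 
     26  0.1529   +0.305  -0.076  +0.630  -0.359
     52  0.3059   +0.450  -0.159  +1.260  -0.719
     78  0.4588   +0.691  -0.296  +1.890  -1.078


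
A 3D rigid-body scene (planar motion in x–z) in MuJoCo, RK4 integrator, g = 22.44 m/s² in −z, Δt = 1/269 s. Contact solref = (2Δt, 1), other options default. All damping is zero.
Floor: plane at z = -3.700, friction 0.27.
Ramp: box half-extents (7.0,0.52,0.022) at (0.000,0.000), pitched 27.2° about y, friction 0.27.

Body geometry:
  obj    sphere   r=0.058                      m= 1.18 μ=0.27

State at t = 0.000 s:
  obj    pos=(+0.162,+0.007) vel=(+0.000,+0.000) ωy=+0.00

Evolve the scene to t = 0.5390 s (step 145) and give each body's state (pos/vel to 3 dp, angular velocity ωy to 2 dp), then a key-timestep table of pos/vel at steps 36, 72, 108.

State at t = 0.5390 s:
  obj    pos=(+1.109,-0.480) vel=(+3.513,-1.805) ωy=+68.07

Key-timestep trajectory:
   step    t(s)  obj.x    obj.z    obj.vx   obj.vz 
     36  0.1338   +0.220  -0.023  +0.872  -0.448
     72  0.2677   +0.395  -0.113  +1.744  -0.897
    108  0.4015   +0.687  -0.263  +2.616  -1.345


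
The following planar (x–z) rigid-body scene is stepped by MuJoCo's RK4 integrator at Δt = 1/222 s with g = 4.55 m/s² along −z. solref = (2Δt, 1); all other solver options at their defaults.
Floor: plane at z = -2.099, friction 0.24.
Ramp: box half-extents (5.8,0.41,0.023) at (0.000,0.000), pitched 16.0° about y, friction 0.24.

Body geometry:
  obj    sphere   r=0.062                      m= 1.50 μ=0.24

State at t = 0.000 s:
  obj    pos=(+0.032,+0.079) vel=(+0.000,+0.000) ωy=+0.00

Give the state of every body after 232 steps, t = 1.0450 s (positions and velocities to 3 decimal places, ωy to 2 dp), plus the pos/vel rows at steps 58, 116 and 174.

State at t = 1.0450 s:
  obj    pos=(+0.502,-0.056) vel=(+0.900,-0.258) ωy=+15.10

Key-timestep trajectory:
   step    t(s)  obj.x    obj.z    obj.vx   obj.vz 
     58  0.2613   +0.061  +0.071  +0.225  -0.065
    116  0.5225   +0.150  +0.046  +0.450  -0.129
    174  0.7838   +0.297  +0.003  +0.675  -0.194


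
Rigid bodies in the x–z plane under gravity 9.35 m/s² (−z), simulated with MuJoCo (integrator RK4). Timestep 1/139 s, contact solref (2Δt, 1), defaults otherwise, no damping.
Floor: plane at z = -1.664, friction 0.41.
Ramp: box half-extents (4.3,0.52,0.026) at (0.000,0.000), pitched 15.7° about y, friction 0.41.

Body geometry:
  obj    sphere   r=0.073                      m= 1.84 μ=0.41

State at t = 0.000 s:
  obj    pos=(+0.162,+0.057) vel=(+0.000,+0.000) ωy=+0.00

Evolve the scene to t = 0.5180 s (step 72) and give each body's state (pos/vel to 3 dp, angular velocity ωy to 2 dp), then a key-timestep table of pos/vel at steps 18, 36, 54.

State at t = 0.5180 s:
  obj    pos=(+0.396,-0.008) vel=(+0.901,-0.253) ωy=+12.82

Key-timestep trajectory:
   step    t(s)  obj.x    obj.z    obj.vx   obj.vz 
     18  0.1295   +0.177  +0.053  +0.225  -0.063
     36  0.2590   +0.220  +0.041  +0.451  -0.127
     54  0.3885   +0.293  +0.020  +0.676  -0.190


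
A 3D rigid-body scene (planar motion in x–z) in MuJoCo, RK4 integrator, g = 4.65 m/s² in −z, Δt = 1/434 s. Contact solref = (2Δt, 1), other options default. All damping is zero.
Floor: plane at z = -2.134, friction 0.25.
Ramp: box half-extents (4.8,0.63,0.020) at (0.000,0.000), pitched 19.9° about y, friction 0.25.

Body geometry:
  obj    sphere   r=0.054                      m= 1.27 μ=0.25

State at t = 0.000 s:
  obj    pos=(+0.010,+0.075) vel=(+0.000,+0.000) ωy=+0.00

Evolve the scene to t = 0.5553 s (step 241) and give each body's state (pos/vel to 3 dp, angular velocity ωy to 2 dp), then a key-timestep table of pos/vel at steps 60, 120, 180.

State at t = 0.5553 s:
  obj    pos=(+0.174,+0.016) vel=(+0.590,-0.214) ωy=+11.62

Key-timestep trajectory:
   step    t(s)  obj.x    obj.z    obj.vx   obj.vz 
     60  0.1382   +0.020  +0.071  +0.147  -0.053
    120  0.2765   +0.051  +0.060  +0.294  -0.106
    180  0.4147   +0.101  +0.042  +0.441  -0.160


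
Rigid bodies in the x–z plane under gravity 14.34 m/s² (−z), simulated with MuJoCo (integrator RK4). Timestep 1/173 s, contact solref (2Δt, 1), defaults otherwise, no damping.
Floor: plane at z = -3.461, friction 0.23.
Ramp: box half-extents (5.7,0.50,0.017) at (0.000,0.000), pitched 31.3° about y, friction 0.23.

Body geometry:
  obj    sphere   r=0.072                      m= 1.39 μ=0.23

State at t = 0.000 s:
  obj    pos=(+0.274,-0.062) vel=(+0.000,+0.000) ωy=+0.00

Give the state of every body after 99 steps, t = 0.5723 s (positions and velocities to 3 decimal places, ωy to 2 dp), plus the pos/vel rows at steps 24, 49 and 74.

State at t = 0.5723 s:
  obj    pos=(+1.019,-0.515) vel=(+2.602,-1.582) ωy=+42.27

Key-timestep trajectory:
   step    t(s)  obj.x    obj.z    obj.vx   obj.vz 
     24  0.1387   +0.318  -0.089  +0.631  -0.384
     49  0.2832   +0.456  -0.173  +1.288  -0.783
     74  0.4277   +0.690  -0.315  +1.945  -1.183


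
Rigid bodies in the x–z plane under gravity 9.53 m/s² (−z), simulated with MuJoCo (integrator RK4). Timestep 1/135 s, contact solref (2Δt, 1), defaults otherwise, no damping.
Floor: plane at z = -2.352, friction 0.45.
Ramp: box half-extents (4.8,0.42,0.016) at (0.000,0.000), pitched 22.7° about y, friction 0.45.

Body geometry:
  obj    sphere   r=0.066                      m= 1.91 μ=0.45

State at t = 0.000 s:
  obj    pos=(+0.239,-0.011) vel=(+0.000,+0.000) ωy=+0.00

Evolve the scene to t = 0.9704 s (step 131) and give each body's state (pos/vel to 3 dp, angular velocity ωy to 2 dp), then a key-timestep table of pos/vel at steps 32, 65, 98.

State at t = 0.9704 s:
  obj    pos=(+1.380,-0.488) vel=(+2.352,-0.984) ωy=+38.61

Key-timestep trajectory:
   step    t(s)  obj.x    obj.z    obj.vx   obj.vz 
     32  0.2370   +0.307  -0.040  +0.575  -0.240
     65  0.4815   +0.520  -0.129  +1.167  -0.488
     98  0.7259   +0.878  -0.278  +1.759  -0.736
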